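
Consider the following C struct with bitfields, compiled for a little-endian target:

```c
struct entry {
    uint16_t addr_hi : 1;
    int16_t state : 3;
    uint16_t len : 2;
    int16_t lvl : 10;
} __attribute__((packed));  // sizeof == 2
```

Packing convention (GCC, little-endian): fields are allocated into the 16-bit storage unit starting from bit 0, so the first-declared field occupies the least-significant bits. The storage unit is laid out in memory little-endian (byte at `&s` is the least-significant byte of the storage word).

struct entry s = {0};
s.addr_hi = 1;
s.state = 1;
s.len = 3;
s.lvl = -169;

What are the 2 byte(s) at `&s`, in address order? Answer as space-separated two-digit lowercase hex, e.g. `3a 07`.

f3 d5

[0+:1] addr_hi=1 & 0x1 = 0x1; word=0x0001
[1+:3] state=1 & 0x7 = 0x1; word=0x0003
[4+:2] len=3 & 0x3 = 0x3; word=0x0033
[6+:10] lvl=-169 & 0x3ff = 0x357; word=0xd5f3
word = 0xd5f3 → little-endian bytes:
  [0]=0xf3  [1]=0xd5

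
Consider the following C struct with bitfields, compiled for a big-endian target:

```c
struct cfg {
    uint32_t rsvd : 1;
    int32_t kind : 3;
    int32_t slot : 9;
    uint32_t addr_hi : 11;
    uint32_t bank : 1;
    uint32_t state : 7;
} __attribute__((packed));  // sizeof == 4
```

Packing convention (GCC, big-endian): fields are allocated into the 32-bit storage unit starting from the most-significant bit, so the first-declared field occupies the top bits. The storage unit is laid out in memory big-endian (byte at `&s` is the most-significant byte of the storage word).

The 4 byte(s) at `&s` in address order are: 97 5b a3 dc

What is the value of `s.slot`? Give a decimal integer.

235

[0]=0x97 [1]=0x5b [2]=0xa3 [3]=0xdc (big-endian) → word 0x975ba3dc
rsvd:1 @ bit 31 → (0x975ba3dc>>31)&0x1 = 0x1
kind:3 @ bit 28 → (0x975ba3dc>>28)&0x7 = 0x1
slot:9 @ bit 19 → (0x975ba3dc>>19)&0x1ff = 0xeb  ←
addr_hi:11 @ bit 8 → (0x975ba3dc>>8)&0x7ff = 0x3a3
bank:1 @ bit 7 → (0x975ba3dc>>7)&0x1 = 0x1
state:7 @ bit 0 → (0x975ba3dc>>0)&0x7f = 0x5c
slot signed 9b, MSB=0: value = 235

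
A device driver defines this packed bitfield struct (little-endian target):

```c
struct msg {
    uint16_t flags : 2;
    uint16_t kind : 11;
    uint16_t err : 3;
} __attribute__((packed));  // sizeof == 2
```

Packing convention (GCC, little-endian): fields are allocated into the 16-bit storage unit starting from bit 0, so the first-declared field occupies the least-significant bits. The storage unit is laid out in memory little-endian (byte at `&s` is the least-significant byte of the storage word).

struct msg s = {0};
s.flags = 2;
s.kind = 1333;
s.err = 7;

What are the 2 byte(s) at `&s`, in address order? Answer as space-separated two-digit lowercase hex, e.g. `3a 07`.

flags (2b) val=2 bits=0x2 at bit 0: 0x0002
kind (11b) val=1333 bits=0x535 at bit 2: 0x14d6
err (3b) val=7 bits=0x7 at bit 13: 0xf4d6
word = 0xf4d6 → little-endian bytes:
  [0]=0xd6  [1]=0xf4

d6 f4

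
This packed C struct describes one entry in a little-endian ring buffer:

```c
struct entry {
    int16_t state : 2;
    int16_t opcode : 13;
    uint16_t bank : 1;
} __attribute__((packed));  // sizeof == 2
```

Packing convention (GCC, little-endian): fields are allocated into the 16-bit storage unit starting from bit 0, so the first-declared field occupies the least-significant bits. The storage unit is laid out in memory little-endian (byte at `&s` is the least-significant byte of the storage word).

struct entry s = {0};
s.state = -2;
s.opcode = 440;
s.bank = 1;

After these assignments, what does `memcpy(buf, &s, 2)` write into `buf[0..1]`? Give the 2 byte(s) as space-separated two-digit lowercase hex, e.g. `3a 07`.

e2 86

[0+:2] state=-2 & 0x3 = 0x2; word=0x0002
[2+:13] opcode=440 & 0x1fff = 0x1b8; word=0x06e2
[15+:1] bank=1 & 0x1 = 0x1; word=0x86e2
word = 0x86e2 → little-endian bytes:
  [0]=0xe2  [1]=0x86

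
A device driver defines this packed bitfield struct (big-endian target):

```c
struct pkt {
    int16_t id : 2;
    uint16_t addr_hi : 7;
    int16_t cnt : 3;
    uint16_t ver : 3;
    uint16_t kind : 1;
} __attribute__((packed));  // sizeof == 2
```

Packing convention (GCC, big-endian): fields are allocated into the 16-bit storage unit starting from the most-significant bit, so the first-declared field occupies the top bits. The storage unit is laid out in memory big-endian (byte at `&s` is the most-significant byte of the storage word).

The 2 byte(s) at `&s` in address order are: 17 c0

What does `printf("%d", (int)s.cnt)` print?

[0]=0x17 [1]=0xc0 (big-endian) → word 0x17c0
id [14+:2] = (word>>14) & 0x3 = 0
addr_hi [7+:7] = (word>>7) & 0x7f = 47
cnt [4+:3] = (word>>4) & 0x7 = 4  ←
ver [1+:3] = (word>>1) & 0x7 = 0
kind [0+:1] = (word>>0) & 0x1 = 0
cnt signed 3b, MSB=1: 4 - 8 = -4

-4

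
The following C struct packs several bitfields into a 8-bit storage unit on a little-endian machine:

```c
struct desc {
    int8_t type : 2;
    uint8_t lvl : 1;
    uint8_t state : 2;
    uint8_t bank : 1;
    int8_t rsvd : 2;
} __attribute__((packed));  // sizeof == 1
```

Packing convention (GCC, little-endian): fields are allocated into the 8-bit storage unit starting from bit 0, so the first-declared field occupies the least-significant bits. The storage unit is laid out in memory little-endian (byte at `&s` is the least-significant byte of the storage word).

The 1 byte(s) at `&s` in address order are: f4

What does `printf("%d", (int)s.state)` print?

2

[0]=0xf4 (little-endian) → word 0xf4
type [0+:2] = (word>>0) & 0x3 = 0
lvl [2+:1] = (word>>2) & 0x1 = 1
state [3+:2] = (word>>3) & 0x3 = 2  ←
bank [5+:1] = (word>>5) & 0x1 = 1
rsvd [6+:2] = (word>>6) & 0x3 = 3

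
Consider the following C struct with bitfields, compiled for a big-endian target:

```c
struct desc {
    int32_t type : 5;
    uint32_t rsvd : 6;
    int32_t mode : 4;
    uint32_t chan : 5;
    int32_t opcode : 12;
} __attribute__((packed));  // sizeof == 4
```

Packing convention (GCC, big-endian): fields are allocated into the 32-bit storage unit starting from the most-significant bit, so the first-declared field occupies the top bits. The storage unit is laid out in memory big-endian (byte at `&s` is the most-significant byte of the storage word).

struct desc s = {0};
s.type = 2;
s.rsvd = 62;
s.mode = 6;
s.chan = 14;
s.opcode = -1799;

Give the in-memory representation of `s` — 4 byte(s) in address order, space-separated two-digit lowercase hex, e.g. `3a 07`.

type:5 = 2 → 0x2 << 27 → word 0x10000000
rsvd:6 = 62 → 0x3e << 21 → word 0x17c00000
mode:4 = 6 → 0x6 << 17 → word 0x17cc0000
chan:5 = 14 → 0xe << 12 → word 0x17cce000
opcode:12 = -1799 → 0x8f9 << 0 → word 0x17cce8f9
word = 0x17cce8f9 → big-endian bytes:
  [0]=0x17  [1]=0xcc  [2]=0xe8  [3]=0xf9

17 cc e8 f9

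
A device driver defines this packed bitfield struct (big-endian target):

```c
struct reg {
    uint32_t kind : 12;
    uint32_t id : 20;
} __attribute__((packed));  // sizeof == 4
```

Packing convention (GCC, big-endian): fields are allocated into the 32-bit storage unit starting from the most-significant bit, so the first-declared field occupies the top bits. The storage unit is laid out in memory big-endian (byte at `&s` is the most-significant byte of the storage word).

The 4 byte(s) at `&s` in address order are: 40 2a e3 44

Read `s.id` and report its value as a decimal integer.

[0]=0x40 [1]=0x2a [2]=0xe3 [3]=0x44 (big-endian) → word 0x402ae344
kind:12 @ bit 20 → (0x402ae344>>20)&0xfff = 0x402
id:20 @ bit 0 → (0x402ae344>>0)&0xfffff = 0xae344  ←

713540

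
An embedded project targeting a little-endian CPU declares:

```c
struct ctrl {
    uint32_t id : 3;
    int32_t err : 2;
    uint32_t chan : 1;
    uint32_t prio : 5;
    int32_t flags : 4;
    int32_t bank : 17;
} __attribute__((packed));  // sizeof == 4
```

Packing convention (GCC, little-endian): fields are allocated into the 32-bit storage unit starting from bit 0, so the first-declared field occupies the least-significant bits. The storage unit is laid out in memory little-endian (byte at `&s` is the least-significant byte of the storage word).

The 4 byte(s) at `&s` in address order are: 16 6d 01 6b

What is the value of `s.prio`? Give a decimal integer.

20

[0]=0x16 [1]=0x6d [2]=0x01 [3]=0x6b (little-endian) → word 0x6b016d16
id [0+:3] = (word>>0) & 0x7 = 6
err [3+:2] = (word>>3) & 0x3 = 2
chan [5+:1] = (word>>5) & 0x1 = 0
prio [6+:5] = (word>>6) & 0x1f = 20  ←
flags [11+:4] = (word>>11) & 0xf = 13
bank [15+:17] = (word>>15) & 0x1ffff = 54786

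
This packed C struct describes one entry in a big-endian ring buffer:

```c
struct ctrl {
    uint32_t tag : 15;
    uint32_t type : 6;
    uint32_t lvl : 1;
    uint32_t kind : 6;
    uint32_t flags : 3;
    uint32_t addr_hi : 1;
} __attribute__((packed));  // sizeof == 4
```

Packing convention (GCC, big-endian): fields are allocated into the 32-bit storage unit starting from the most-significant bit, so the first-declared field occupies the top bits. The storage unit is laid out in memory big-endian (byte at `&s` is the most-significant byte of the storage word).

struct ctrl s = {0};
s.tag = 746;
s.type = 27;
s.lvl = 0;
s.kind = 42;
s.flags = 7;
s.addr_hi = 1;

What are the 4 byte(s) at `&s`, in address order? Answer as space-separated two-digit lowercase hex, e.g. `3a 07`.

tag (15b) val=746 bits=0x2ea at bit 17: 0x05d40000
type (6b) val=27 bits=0x1b at bit 11: 0x05d4d800
lvl (1b) val=0 bits=0x0 at bit 10: 0x05d4d800
kind (6b) val=42 bits=0x2a at bit 4: 0x05d4daa0
flags (3b) val=7 bits=0x7 at bit 1: 0x05d4daae
addr_hi (1b) val=1 bits=0x1 at bit 0: 0x05d4daaf
word = 0x05d4daaf → big-endian bytes:
  [0]=0x05  [1]=0xd4  [2]=0xda  [3]=0xaf

05 d4 da af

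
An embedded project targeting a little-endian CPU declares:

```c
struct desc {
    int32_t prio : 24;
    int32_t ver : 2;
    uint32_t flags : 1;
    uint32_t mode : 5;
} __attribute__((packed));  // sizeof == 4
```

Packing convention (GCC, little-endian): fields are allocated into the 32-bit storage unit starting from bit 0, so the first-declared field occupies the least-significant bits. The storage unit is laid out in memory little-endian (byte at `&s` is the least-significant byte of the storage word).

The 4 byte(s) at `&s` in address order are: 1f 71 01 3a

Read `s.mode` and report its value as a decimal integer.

7

[0]=0x1f [1]=0x71 [2]=0x01 [3]=0x3a (little-endian) → word 0x3a01711f
prio [0+:24] = (word>>0) & 0xffffff = 94495
ver [24+:2] = (word>>24) & 0x3 = 2
flags [26+:1] = (word>>26) & 0x1 = 0
mode [27+:5] = (word>>27) & 0x1f = 7  ←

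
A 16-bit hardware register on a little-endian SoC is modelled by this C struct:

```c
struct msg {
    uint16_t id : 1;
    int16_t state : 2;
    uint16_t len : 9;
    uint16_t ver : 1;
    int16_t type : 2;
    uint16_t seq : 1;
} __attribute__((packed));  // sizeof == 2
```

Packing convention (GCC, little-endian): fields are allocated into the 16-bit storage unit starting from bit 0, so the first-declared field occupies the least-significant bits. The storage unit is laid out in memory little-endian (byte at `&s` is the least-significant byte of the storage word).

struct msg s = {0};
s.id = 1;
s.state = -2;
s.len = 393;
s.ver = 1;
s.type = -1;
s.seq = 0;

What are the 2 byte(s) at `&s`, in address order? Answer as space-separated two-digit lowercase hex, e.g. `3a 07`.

id (1b) val=1 bits=0x1 at bit 0: 0x0001
state (2b) val=-2 bits=0x2 at bit 1: 0x0005
len (9b) val=393 bits=0x189 at bit 3: 0x0c4d
ver (1b) val=1 bits=0x1 at bit 12: 0x1c4d
type (2b) val=-1 bits=0x3 at bit 13: 0x7c4d
seq (1b) val=0 bits=0x0 at bit 15: 0x7c4d
word = 0x7c4d → little-endian bytes:
  [0]=0x4d  [1]=0x7c

4d 7c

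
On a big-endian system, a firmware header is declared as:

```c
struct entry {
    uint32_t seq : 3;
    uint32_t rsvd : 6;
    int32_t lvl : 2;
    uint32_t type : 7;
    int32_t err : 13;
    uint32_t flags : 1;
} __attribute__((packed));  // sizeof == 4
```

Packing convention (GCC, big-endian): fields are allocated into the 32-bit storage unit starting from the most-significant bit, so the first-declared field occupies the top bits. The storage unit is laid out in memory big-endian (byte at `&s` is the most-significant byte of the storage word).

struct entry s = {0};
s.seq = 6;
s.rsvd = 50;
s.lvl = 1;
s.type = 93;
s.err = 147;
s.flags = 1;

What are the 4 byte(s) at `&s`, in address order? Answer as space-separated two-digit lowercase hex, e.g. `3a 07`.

d9 37 41 27

seq (3b) val=6 bits=0x6 at bit 29: 0xc0000000
rsvd (6b) val=50 bits=0x32 at bit 23: 0xd9000000
lvl (2b) val=1 bits=0x1 at bit 21: 0xd9200000
type (7b) val=93 bits=0x5d at bit 14: 0xd9374000
err (13b) val=147 bits=0x93 at bit 1: 0xd9374126
flags (1b) val=1 bits=0x1 at bit 0: 0xd9374127
word = 0xd9374127 → big-endian bytes:
  [0]=0xd9  [1]=0x37  [2]=0x41  [3]=0x27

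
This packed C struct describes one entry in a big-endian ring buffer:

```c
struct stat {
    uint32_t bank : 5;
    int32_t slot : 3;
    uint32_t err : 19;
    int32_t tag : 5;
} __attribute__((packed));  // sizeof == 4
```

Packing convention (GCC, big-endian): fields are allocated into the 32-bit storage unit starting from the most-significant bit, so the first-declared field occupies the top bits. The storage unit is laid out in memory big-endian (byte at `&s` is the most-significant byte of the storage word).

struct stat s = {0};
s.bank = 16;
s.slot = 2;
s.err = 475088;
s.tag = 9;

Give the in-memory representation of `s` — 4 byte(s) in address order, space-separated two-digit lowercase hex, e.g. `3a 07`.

82 e7 fa 09

bank (5b) val=16 bits=0x10 at bit 27: 0x80000000
slot (3b) val=2 bits=0x2 at bit 24: 0x82000000
err (19b) val=475088 bits=0x73fd0 at bit 5: 0x82e7fa00
tag (5b) val=9 bits=0x9 at bit 0: 0x82e7fa09
word = 0x82e7fa09 → big-endian bytes:
  [0]=0x82  [1]=0xe7  [2]=0xfa  [3]=0x09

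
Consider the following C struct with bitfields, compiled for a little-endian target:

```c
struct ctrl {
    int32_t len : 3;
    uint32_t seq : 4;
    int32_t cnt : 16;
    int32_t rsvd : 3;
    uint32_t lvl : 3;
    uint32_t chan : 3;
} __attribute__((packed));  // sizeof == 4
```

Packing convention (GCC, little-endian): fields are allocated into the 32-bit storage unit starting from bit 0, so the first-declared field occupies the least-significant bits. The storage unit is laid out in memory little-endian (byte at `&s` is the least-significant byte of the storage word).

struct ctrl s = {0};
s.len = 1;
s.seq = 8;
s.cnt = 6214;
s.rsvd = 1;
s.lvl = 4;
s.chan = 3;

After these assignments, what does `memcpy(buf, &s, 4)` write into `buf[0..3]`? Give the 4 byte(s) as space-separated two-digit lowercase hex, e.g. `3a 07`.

len:3 = 1 → 0x1 << 0 → word 0x00000001
seq:4 = 8 → 0x8 << 3 → word 0x00000041
cnt:16 = 6214 → 0x1846 << 7 → word 0x000c2341
rsvd:3 = 1 → 0x1 << 23 → word 0x008c2341
lvl:3 = 4 → 0x4 << 26 → word 0x108c2341
chan:3 = 3 → 0x3 << 29 → word 0x708c2341
word = 0x708c2341 → little-endian bytes:
  [0]=0x41  [1]=0x23  [2]=0x8c  [3]=0x70

41 23 8c 70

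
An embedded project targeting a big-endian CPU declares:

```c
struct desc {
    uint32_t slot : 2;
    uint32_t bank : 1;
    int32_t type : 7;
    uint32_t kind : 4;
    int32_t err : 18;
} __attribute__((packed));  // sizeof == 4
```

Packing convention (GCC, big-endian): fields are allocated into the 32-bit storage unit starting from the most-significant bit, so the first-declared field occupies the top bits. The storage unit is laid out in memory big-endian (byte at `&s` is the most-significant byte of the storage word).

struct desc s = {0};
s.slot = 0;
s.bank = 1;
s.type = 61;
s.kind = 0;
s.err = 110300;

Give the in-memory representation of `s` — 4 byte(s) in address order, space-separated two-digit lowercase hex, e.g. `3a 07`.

[30+:2] slot=0 & 0x3 = 0x0; word=0x00000000
[29+:1] bank=1 & 0x1 = 0x1; word=0x20000000
[22+:7] type=61 & 0x7f = 0x3d; word=0x2f400000
[18+:4] kind=0 & 0xf = 0x0; word=0x2f400000
[0+:18] err=110300 & 0x3ffff = 0x1aedc; word=0x2f41aedc
word = 0x2f41aedc → big-endian bytes:
  [0]=0x2f  [1]=0x41  [2]=0xae  [3]=0xdc

2f 41 ae dc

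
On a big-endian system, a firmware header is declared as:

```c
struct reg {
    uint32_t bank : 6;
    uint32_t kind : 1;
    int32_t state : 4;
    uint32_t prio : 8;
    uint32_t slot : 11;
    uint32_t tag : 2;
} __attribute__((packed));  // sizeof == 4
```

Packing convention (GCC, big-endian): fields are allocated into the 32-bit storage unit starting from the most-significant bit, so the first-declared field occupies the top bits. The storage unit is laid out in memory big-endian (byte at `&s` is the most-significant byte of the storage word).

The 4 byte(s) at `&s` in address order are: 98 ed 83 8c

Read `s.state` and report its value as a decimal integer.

7

[0]=0x98 [1]=0xed [2]=0x83 [3]=0x8c (big-endian) → word 0x98ed838c
bank:6 @ bit 26 → (0x98ed838c>>26)&0x3f = 0x26
kind:1 @ bit 25 → (0x98ed838c>>25)&0x1 = 0x0
state:4 @ bit 21 → (0x98ed838c>>21)&0xf = 0x7  ←
prio:8 @ bit 13 → (0x98ed838c>>13)&0xff = 0x6c
slot:11 @ bit 2 → (0x98ed838c>>2)&0x7ff = 0xe3
tag:2 @ bit 0 → (0x98ed838c>>0)&0x3 = 0x0
state signed 4b, MSB=0: value = 7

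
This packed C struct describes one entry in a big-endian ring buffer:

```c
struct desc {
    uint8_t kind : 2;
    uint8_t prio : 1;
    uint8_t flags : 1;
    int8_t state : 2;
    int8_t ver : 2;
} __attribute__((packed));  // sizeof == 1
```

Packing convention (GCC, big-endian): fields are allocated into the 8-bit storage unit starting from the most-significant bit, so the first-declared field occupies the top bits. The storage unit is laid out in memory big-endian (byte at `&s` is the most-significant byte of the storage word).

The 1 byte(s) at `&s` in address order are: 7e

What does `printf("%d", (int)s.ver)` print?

[0]=0x7e (big-endian) → word 0x7e
kind [6+:2] = (word>>6) & 0x3 = 1
prio [5+:1] = (word>>5) & 0x1 = 1
flags [4+:1] = (word>>4) & 0x1 = 1
state [2+:2] = (word>>2) & 0x3 = 3
ver [0+:2] = (word>>0) & 0x3 = 2  ←
ver signed 2b, MSB=1: 2 - 4 = -2

-2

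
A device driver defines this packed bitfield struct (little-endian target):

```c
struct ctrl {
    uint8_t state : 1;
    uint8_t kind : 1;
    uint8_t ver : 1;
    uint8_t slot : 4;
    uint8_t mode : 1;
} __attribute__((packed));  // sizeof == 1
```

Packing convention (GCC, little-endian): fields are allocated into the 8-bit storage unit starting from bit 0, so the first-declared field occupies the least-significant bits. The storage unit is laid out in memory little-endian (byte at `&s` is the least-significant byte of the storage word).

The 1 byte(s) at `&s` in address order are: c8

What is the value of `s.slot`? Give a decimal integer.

[0]=0xc8 (little-endian) → word 0xc8
state:1 @ bit 0 → (0xc8>>0)&0x1 = 0x0
kind:1 @ bit 1 → (0xc8>>1)&0x1 = 0x0
ver:1 @ bit 2 → (0xc8>>2)&0x1 = 0x0
slot:4 @ bit 3 → (0xc8>>3)&0xf = 0x9  ←
mode:1 @ bit 7 → (0xc8>>7)&0x1 = 0x1

9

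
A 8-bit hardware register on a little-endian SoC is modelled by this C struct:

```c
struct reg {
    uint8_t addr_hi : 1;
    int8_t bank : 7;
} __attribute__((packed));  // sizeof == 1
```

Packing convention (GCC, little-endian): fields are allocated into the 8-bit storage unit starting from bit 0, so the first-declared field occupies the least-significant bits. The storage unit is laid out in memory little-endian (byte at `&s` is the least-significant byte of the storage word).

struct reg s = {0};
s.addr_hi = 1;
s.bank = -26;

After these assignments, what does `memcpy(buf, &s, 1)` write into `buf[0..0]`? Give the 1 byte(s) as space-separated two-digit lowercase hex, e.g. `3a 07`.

cd

[0+:1] addr_hi=1 & 0x1 = 0x1; word=0x01
[1+:7] bank=-26 & 0x7f = 0x66; word=0xcd
word = 0xcd → little-endian bytes:
  [0]=0xcd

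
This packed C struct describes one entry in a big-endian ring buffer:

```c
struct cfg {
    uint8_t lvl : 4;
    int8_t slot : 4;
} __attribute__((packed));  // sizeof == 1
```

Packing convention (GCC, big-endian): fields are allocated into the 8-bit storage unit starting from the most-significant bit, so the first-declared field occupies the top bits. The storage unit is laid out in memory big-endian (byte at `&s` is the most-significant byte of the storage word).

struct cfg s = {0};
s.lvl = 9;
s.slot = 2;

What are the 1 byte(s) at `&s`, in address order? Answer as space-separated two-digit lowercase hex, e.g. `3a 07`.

lvl (4b) val=9 bits=0x9 at bit 4: 0x90
slot (4b) val=2 bits=0x2 at bit 0: 0x92
word = 0x92 → big-endian bytes:
  [0]=0x92

92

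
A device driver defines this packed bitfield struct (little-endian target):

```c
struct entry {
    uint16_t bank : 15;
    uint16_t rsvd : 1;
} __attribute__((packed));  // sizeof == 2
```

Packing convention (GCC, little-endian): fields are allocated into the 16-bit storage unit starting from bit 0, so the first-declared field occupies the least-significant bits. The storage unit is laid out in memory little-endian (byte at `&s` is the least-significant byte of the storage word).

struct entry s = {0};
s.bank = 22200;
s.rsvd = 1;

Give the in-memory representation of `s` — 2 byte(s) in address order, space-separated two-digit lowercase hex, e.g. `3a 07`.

b8 d6

[0+:15] bank=22200 & 0x7fff = 0x56b8; word=0x56b8
[15+:1] rsvd=1 & 0x1 = 0x1; word=0xd6b8
word = 0xd6b8 → little-endian bytes:
  [0]=0xb8  [1]=0xd6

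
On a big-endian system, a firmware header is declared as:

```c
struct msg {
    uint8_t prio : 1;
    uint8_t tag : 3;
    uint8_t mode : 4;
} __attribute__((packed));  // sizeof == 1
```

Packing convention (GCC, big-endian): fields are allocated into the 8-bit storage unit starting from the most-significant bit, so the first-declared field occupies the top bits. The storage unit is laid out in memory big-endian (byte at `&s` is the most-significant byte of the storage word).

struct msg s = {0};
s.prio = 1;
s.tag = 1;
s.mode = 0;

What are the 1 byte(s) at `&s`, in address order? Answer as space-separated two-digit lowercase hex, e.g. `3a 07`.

90

prio:1 = 1 → 0x1 << 7 → word 0x80
tag:3 = 1 → 0x1 << 4 → word 0x90
mode:4 = 0 → 0x0 << 0 → word 0x90
word = 0x90 → big-endian bytes:
  [0]=0x90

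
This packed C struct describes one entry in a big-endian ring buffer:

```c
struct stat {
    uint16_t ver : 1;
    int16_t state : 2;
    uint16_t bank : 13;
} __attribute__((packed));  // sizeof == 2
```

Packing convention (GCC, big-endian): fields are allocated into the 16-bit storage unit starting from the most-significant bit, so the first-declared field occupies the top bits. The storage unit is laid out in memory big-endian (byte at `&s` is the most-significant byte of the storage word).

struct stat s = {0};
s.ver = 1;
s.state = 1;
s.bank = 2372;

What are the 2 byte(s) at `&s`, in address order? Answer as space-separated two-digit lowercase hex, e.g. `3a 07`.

a9 44

ver (1b) val=1 bits=0x1 at bit 15: 0x8000
state (2b) val=1 bits=0x1 at bit 13: 0xa000
bank (13b) val=2372 bits=0x944 at bit 0: 0xa944
word = 0xa944 → big-endian bytes:
  [0]=0xa9  [1]=0x44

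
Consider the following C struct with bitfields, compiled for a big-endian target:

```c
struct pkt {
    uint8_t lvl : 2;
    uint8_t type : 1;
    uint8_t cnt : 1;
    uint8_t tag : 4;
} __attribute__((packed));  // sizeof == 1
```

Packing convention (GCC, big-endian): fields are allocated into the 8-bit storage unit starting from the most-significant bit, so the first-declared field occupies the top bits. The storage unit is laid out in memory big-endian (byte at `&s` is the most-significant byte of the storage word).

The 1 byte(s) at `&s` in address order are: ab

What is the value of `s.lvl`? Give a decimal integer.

[0]=0xab (big-endian) → word 0xab
lvl [6+:2] = (word>>6) & 0x3 = 2  ←
type [5+:1] = (word>>5) & 0x1 = 1
cnt [4+:1] = (word>>4) & 0x1 = 0
tag [0+:4] = (word>>0) & 0xf = 11

2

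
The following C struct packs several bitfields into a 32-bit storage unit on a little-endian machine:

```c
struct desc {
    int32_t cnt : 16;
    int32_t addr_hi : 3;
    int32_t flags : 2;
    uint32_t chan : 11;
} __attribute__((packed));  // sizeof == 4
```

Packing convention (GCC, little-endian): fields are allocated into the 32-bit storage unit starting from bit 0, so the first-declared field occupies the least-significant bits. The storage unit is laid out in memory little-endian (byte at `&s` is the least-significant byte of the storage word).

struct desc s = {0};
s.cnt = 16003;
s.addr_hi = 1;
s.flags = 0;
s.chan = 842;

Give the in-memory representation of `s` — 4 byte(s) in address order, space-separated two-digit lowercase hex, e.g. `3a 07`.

83 3e 41 69

cnt:16 = 16003 → 0x3e83 << 0 → word 0x00003e83
addr_hi:3 = 1 → 0x1 << 16 → word 0x00013e83
flags:2 = 0 → 0x0 << 19 → word 0x00013e83
chan:11 = 842 → 0x34a << 21 → word 0x69413e83
word = 0x69413e83 → little-endian bytes:
  [0]=0x83  [1]=0x3e  [2]=0x41  [3]=0x69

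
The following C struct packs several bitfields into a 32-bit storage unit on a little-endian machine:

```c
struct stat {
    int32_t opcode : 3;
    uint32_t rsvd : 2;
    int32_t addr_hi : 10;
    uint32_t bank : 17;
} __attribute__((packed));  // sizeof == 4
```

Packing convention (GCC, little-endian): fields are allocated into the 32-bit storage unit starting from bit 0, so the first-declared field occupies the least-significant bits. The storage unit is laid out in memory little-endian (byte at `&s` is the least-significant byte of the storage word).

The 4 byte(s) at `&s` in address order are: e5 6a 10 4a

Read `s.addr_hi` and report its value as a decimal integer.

-169

[0]=0xe5 [1]=0x6a [2]=0x10 [3]=0x4a (little-endian) → word 0x4a106ae5
opcode:3 @ bit 0 → (0x4a106ae5>>0)&0x7 = 0x5
rsvd:2 @ bit 3 → (0x4a106ae5>>3)&0x3 = 0x0
addr_hi:10 @ bit 5 → (0x4a106ae5>>5)&0x3ff = 0x357  ←
bank:17 @ bit 15 → (0x4a106ae5>>15)&0x1ffff = 0x9420
addr_hi signed 10b, MSB=1: 855 - 1024 = -169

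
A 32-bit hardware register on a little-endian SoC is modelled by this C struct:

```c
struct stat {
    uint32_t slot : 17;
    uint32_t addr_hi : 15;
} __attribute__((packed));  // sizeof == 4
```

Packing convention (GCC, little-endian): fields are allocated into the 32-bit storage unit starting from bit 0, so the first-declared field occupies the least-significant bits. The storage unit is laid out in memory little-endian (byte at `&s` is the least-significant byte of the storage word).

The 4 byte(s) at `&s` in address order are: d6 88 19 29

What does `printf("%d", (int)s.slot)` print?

100566

[0]=0xd6 [1]=0x88 [2]=0x19 [3]=0x29 (little-endian) → word 0x291988d6
slot:17 @ bit 0 → (0x291988d6>>0)&0x1ffff = 0x188d6  ←
addr_hi:15 @ bit 17 → (0x291988d6>>17)&0x7fff = 0x148c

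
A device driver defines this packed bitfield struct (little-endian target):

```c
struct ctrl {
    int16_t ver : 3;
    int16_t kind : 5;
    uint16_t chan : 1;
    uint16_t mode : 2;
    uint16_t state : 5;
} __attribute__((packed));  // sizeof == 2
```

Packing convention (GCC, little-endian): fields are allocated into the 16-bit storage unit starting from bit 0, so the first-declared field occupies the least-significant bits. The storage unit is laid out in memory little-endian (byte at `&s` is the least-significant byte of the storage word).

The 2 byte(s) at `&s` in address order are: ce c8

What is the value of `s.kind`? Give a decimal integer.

-7

[0]=0xce [1]=0xc8 (little-endian) → word 0xc8ce
ver:3 @ bit 0 → (0xc8ce>>0)&0x7 = 0x6
kind:5 @ bit 3 → (0xc8ce>>3)&0x1f = 0x19  ←
chan:1 @ bit 8 → (0xc8ce>>8)&0x1 = 0x0
mode:2 @ bit 9 → (0xc8ce>>9)&0x3 = 0x0
state:5 @ bit 11 → (0xc8ce>>11)&0x1f = 0x19
kind signed 5b, MSB=1: 25 - 32 = -7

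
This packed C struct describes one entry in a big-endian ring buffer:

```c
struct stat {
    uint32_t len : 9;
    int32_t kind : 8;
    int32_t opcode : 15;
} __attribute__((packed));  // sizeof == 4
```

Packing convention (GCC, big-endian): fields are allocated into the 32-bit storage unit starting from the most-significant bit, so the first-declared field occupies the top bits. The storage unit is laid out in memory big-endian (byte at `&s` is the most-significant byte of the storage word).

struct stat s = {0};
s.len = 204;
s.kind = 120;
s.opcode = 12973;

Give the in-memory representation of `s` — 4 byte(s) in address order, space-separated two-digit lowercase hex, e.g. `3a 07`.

[23+:9] len=204 & 0x1ff = 0xcc; word=0x66000000
[15+:8] kind=120 & 0xff = 0x78; word=0x663c0000
[0+:15] opcode=12973 & 0x7fff = 0x32ad; word=0x663c32ad
word = 0x663c32ad → big-endian bytes:
  [0]=0x66  [1]=0x3c  [2]=0x32  [3]=0xad

66 3c 32 ad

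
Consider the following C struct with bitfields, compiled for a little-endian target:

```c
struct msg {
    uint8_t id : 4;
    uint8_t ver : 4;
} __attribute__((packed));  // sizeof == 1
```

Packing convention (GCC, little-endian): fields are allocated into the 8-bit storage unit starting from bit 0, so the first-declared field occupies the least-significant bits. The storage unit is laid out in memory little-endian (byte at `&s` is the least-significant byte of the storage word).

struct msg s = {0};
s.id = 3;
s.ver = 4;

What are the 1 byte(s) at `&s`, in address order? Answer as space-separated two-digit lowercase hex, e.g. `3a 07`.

43

id (4b) val=3 bits=0x3 at bit 0: 0x03
ver (4b) val=4 bits=0x4 at bit 4: 0x43
word = 0x43 → little-endian bytes:
  [0]=0x43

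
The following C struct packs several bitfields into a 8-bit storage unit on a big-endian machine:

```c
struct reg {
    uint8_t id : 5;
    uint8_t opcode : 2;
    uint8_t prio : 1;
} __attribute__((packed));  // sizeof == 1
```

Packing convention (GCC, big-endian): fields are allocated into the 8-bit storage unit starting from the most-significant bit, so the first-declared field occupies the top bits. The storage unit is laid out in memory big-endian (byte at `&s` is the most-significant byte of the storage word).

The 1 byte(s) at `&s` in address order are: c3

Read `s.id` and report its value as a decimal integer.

[0]=0xc3 (big-endian) → word 0xc3
id [3+:5] = (word>>3) & 0x1f = 24  ←
opcode [1+:2] = (word>>1) & 0x3 = 1
prio [0+:1] = (word>>0) & 0x1 = 1

24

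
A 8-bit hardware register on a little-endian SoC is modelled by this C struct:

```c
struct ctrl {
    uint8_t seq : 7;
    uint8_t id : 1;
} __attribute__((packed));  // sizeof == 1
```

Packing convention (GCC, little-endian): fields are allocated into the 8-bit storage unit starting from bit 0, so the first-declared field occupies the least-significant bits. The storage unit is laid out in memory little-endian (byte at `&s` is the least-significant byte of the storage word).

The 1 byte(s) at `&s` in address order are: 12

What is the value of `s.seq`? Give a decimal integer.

18

[0]=0x12 (little-endian) → word 0x12
seq [0+:7] = (word>>0) & 0x7f = 18  ←
id [7+:1] = (word>>7) & 0x1 = 0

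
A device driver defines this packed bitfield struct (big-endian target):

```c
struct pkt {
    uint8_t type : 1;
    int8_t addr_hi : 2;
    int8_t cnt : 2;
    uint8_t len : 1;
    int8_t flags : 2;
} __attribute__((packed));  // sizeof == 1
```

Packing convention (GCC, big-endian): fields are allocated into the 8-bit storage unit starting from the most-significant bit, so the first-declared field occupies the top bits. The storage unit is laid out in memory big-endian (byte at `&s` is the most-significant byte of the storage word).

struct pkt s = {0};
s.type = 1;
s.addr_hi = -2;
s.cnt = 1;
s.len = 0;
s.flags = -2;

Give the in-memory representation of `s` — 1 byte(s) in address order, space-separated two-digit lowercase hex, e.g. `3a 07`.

[7+:1] type=1 & 0x1 = 0x1; word=0x80
[5+:2] addr_hi=-2 & 0x3 = 0x2; word=0xc0
[3+:2] cnt=1 & 0x3 = 0x1; word=0xc8
[2+:1] len=0 & 0x1 = 0x0; word=0xc8
[0+:2] flags=-2 & 0x3 = 0x2; word=0xca
word = 0xca → big-endian bytes:
  [0]=0xca

ca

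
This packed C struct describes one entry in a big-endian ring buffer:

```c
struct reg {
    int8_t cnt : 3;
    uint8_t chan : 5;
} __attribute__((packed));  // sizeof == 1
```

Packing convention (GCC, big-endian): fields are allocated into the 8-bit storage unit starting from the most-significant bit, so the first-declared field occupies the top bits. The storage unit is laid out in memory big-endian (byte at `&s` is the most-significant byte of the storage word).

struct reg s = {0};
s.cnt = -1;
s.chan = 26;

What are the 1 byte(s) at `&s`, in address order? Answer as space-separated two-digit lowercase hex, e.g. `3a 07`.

fa

[5+:3] cnt=-1 & 0x7 = 0x7; word=0xe0
[0+:5] chan=26 & 0x1f = 0x1a; word=0xfa
word = 0xfa → big-endian bytes:
  [0]=0xfa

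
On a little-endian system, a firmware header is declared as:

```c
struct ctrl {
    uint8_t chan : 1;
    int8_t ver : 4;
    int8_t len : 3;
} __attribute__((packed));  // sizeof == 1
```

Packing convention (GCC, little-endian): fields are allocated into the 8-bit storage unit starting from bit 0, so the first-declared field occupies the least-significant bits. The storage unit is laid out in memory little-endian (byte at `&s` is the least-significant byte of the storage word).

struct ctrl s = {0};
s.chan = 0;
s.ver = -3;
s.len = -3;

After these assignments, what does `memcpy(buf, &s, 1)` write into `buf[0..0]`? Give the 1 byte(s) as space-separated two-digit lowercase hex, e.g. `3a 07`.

chan:1 = 0 → 0x0 << 0 → word 0x00
ver:4 = -3 → 0xd << 1 → word 0x1a
len:3 = -3 → 0x5 << 5 → word 0xba
word = 0xba → little-endian bytes:
  [0]=0xba

ba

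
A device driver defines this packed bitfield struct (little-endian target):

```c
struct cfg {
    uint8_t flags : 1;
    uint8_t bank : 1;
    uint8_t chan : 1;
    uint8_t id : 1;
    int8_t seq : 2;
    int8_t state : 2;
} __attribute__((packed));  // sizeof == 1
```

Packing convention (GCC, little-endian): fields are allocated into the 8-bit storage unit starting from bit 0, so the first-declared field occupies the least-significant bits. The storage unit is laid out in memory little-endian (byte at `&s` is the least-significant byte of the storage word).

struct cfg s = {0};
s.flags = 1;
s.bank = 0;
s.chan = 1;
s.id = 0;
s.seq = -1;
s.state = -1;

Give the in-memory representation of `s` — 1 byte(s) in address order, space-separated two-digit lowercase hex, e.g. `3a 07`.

flags (1b) val=1 bits=0x1 at bit 0: 0x01
bank (1b) val=0 bits=0x0 at bit 1: 0x01
chan (1b) val=1 bits=0x1 at bit 2: 0x05
id (1b) val=0 bits=0x0 at bit 3: 0x05
seq (2b) val=-1 bits=0x3 at bit 4: 0x35
state (2b) val=-1 bits=0x3 at bit 6: 0xf5
word = 0xf5 → little-endian bytes:
  [0]=0xf5

f5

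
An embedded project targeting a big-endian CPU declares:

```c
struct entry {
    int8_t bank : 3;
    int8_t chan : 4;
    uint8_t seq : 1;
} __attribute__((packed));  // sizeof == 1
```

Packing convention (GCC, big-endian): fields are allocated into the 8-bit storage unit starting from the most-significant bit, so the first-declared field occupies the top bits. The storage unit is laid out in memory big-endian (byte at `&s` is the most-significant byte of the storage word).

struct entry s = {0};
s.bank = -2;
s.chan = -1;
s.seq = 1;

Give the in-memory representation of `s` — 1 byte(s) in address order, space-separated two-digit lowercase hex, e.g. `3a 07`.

df

bank (3b) val=-2 bits=0x6 at bit 5: 0xc0
chan (4b) val=-1 bits=0xf at bit 1: 0xde
seq (1b) val=1 bits=0x1 at bit 0: 0xdf
word = 0xdf → big-endian bytes:
  [0]=0xdf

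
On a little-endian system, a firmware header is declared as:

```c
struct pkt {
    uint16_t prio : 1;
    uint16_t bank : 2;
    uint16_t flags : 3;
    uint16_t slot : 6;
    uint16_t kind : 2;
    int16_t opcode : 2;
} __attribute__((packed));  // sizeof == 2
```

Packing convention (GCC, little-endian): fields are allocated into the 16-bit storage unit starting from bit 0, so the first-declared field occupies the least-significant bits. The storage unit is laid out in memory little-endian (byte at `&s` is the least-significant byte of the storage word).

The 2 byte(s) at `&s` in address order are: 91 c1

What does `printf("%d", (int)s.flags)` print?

[0]=0x91 [1]=0xc1 (little-endian) → word 0xc191
prio:1 @ bit 0 → (0xc191>>0)&0x1 = 0x1
bank:2 @ bit 1 → (0xc191>>1)&0x3 = 0x0
flags:3 @ bit 3 → (0xc191>>3)&0x7 = 0x2  ←
slot:6 @ bit 6 → (0xc191>>6)&0x3f = 0x6
kind:2 @ bit 12 → (0xc191>>12)&0x3 = 0x0
opcode:2 @ bit 14 → (0xc191>>14)&0x3 = 0x3

2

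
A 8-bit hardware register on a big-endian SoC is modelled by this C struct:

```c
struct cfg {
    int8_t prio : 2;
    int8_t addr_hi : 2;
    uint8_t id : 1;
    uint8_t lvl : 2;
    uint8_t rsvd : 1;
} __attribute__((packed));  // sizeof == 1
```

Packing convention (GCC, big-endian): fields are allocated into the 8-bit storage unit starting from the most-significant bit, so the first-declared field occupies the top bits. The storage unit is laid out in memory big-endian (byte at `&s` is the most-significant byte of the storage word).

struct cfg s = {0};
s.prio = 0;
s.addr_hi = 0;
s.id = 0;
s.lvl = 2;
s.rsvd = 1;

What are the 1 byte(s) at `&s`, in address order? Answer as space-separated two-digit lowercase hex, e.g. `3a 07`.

[6+:2] prio=0 & 0x3 = 0x0; word=0x00
[4+:2] addr_hi=0 & 0x3 = 0x0; word=0x00
[3+:1] id=0 & 0x1 = 0x0; word=0x00
[1+:2] lvl=2 & 0x3 = 0x2; word=0x04
[0+:1] rsvd=1 & 0x1 = 0x1; word=0x05
word = 0x05 → big-endian bytes:
  [0]=0x05

05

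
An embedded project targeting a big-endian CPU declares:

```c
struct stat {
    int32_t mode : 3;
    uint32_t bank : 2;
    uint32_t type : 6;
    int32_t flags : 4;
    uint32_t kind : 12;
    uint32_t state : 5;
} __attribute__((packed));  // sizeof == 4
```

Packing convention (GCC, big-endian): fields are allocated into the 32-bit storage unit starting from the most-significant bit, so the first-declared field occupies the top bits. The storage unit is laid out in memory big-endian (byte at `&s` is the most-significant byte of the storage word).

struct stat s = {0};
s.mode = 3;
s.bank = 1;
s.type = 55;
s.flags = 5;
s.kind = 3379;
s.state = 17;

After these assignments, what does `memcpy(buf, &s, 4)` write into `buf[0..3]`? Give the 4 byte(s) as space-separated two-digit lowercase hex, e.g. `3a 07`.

[29+:3] mode=3 & 0x7 = 0x3; word=0x60000000
[27+:2] bank=1 & 0x3 = 0x1; word=0x68000000
[21+:6] type=55 & 0x3f = 0x37; word=0x6ee00000
[17+:4] flags=5 & 0xf = 0x5; word=0x6eea0000
[5+:12] kind=3379 & 0xfff = 0xd33; word=0x6eeba660
[0+:5] state=17 & 0x1f = 0x11; word=0x6eeba671
word = 0x6eeba671 → big-endian bytes:
  [0]=0x6e  [1]=0xeb  [2]=0xa6  [3]=0x71

6e eb a6 71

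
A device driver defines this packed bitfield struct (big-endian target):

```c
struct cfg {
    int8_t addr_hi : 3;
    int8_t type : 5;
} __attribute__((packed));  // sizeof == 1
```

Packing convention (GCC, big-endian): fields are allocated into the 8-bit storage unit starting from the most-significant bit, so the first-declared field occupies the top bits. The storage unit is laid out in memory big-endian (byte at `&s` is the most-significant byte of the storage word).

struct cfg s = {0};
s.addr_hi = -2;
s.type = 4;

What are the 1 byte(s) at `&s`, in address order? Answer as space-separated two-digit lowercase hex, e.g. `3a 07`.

addr_hi:3 = -2 → 0x6 << 5 → word 0xc0
type:5 = 4 → 0x4 << 0 → word 0xc4
word = 0xc4 → big-endian bytes:
  [0]=0xc4

c4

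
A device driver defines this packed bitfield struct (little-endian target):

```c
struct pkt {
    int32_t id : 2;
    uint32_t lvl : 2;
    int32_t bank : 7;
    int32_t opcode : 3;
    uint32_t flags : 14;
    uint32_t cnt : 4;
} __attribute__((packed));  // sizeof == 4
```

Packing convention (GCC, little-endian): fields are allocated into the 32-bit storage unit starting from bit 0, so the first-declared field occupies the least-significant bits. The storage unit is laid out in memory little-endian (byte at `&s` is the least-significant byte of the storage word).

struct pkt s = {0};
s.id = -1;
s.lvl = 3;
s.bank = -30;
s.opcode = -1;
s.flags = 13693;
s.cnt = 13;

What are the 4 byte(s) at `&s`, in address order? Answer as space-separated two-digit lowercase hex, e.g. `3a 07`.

2f 7e 5f dd

[0+:2] id=-1 & 0x3 = 0x3; word=0x00000003
[2+:2] lvl=3 & 0x3 = 0x3; word=0x0000000f
[4+:7] bank=-30 & 0x7f = 0x62; word=0x0000062f
[11+:3] opcode=-1 & 0x7 = 0x7; word=0x00003e2f
[14+:14] flags=13693 & 0x3fff = 0x357d; word=0x0d5f7e2f
[28+:4] cnt=13 & 0xf = 0xd; word=0xdd5f7e2f
word = 0xdd5f7e2f → little-endian bytes:
  [0]=0x2f  [1]=0x7e  [2]=0x5f  [3]=0xdd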